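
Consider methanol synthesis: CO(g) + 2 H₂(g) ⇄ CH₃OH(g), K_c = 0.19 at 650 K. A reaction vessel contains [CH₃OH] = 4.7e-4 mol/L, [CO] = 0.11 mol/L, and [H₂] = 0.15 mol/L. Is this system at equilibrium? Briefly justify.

yes, at equilibrium

Q_c = [CH₃OH] / ([CO]·[H₂]²) = (4.7e-4) / ((0.11)·(0.15)²) = 0.19
Q_c = 0.19 = K_c; the system is at equilibrium.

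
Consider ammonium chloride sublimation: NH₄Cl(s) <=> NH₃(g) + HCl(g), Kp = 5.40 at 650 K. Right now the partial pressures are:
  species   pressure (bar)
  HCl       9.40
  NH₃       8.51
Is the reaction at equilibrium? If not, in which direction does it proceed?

toward reactants

(NH₄Cl is a pure solid — omitted from Qp.)
Qp = P(NH₃)·P(HCl) = (8.51)·(9.40) = 80.0
Qp = 80.0 > Kp = 5.40, so the reverse reaction proceeds.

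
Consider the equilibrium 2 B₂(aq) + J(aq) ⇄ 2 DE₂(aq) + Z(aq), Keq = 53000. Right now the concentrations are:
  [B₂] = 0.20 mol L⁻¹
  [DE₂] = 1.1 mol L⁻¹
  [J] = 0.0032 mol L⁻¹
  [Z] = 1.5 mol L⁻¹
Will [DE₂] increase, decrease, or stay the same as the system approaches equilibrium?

Q = [DE₂]²·[Z] / ([B₂]²·[J]) = (1.1)²·(1.5) / ((0.20)²·(0.0032)) = 14000
Q = 14000 < Keq = 53000: net forward reaction.
DE₂ is a product, so it increases.

increase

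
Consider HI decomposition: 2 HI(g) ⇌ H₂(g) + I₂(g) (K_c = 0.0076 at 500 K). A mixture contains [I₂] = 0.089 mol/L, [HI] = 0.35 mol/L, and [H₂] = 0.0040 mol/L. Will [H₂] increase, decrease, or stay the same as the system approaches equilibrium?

increase

Q_c = [H₂]·[I₂] / [HI]² = (0.0040)·(0.089) / (0.35)² = 0.0029
Q_c = 0.0029 < K_c = 0.0076: net forward reaction.
H₂ is a product, so it increases.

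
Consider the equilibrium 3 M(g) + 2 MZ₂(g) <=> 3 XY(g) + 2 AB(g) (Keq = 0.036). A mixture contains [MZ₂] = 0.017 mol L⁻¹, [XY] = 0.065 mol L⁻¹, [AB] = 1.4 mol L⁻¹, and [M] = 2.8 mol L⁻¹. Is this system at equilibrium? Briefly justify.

Q = [XY]³·[AB]² / ([M]³·[MZ₂]²) = (0.065)³·(1.4)² / ((2.8)³·(0.017)²) = 0.085
Q = 0.085 > Keq = 0.036: net reverse reaction.

no; Q > K, reaction proceeds in reverse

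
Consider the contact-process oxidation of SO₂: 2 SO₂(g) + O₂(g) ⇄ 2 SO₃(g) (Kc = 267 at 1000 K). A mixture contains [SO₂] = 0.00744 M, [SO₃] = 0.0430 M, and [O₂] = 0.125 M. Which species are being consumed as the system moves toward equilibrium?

none (at equilibrium)

Qc = [SO₃]² / ([SO₂]²·[O₂]) = (0.0430)² / ((0.00744)²·(0.125)) = 267
Qc = 267 = Kc; the system is at equilibrium.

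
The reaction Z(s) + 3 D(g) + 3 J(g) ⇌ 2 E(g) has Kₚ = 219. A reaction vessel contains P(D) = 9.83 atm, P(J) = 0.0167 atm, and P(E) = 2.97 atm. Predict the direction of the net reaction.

(Z is a pure solid — omitted from Qₚ.)
Qₚ = P(E)² / (P(D)³·P(J)³) = (2.97)² / ((9.83)³·(0.0167)³) = 1990
Qₚ = 1990 > Kₚ = 219, so the reverse reaction proceeds.

to the left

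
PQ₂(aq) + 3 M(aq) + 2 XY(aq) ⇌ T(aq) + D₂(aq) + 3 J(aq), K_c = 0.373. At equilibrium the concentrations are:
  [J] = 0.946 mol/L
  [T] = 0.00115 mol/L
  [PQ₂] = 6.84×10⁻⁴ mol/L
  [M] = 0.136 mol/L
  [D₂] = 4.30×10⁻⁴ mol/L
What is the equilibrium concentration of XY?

[XY] = 0.808 mol/L

At equilibrium, K_c = [T]·[D₂]·[J]³ / ([PQ₂]·[M]³·[XY]²) = 0.373.
(0.00115)·(4.30×10⁻⁴)·(0.946)³ / ((6.84×10⁻⁴)·(0.136)³·([XY])²) = 0.373
[XY]² = 0.652 ⇒ [XY] = 0.808 mol/L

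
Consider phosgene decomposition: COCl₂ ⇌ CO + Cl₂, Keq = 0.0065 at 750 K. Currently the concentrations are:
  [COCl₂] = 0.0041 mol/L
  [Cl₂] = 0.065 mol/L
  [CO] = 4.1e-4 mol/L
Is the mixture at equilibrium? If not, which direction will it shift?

Q = [CO]·[Cl₂] / [COCl₂] = (4.1e-4)·(0.065) / (0.0041) = 0.0065
Q = 0.0065 = Keq; the system is at equilibrium.

yes, at equilibrium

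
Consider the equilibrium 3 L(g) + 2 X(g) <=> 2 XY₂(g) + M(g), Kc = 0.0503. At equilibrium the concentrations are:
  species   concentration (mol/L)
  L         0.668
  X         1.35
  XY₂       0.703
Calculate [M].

[M] = 0.0553 mol/L

At equilibrium, Kc = [XY₂]²·[M] / ([L]³·[X]²) = 0.0503.
(0.703)²·([M]) / ((0.668)³·(1.35)²) = 0.0503
[M] = 0.0553 mol/L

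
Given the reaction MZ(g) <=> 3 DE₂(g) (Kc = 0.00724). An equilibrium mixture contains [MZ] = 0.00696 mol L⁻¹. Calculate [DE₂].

At equilibrium, Kc = [DE₂]³ / [MZ] = 0.00724.
([DE₂])³ / (0.00696) = 0.00724
[DE₂]³ = 5.04×10⁻⁵ ⇒ [DE₂] = 0.0369 mol L⁻¹

[DE₂] = 0.0369 mol L⁻¹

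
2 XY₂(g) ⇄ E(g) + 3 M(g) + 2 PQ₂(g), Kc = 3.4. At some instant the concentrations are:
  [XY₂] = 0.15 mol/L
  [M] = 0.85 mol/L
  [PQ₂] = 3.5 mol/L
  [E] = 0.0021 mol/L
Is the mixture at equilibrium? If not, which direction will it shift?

no; Q < K, reaction proceeds forward

Qc = [E]·[M]³·[PQ₂]² / [XY₂]² = (0.0021)·(0.85)³·(3.5)² / (0.15)² = 0.70
Qc = 0.70 < Kc = 3.4: net forward reaction.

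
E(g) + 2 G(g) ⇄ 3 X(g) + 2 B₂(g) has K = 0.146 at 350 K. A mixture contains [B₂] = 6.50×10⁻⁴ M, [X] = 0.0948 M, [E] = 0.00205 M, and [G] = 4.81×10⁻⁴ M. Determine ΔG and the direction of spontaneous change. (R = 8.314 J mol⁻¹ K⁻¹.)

ΔG = 4.80 kJ/mol; the forward reaction is non-spontaneous

Q = [X]³·[B₂]² / ([E]·[G]²) = (0.0948)³·(6.50×10⁻⁴)² / ((0.00205)·(4.81×10⁻⁴)²) = 0.759
ΔG = RT ln(Q/K) = (8.314 J mol⁻¹ K⁻¹)(350 K) × ln(0.759/0.146)
   = (2.910 kJ/mol)(1.648) = 4.80 kJ/mol
ΔG > 0, so the forward reaction is non-spontaneous (proceeds in reverse).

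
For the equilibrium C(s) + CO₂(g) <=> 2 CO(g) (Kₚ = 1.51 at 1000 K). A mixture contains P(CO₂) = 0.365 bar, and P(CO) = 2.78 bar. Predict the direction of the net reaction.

reverse (toward reactants)

(C is a pure solid — omitted from Qₚ.)
Qₚ = P(CO)² / P(CO₂) = (2.78)² / (0.365) = 21.2
Qₚ = 21.2 > Kₚ = 1.51, so the reverse reaction proceeds.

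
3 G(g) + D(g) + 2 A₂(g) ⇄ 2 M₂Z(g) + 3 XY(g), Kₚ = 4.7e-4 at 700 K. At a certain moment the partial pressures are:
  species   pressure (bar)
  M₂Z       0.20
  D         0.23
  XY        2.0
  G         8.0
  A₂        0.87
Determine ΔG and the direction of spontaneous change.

ΔG = 11.8 kJ/mol; the forward reaction is non-spontaneous

Qₚ = P(M₂Z)²·P(XY)³ / (P(G)³·P(D)·P(A₂)²) = (0.20)²·(2.0)³ / ((8.0)³·(0.23)·(0.87)²) = 0.00359
ΔG = RT ln(Qₚ/Kₚ) = (8.314 J mol⁻¹ K⁻¹)(700 K) × ln(0.00359/4.7e-4)
   = (5.820 kJ/mol)(2.033) = 11.8 kJ/mol
ΔG > 0, so the forward reaction is non-spontaneous (proceeds in reverse).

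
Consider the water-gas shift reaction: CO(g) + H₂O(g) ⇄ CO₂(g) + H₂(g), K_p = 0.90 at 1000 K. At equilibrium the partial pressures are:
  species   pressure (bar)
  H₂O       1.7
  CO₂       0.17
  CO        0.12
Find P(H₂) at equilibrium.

At equilibrium, K_p = P(CO₂)·P(H₂) / (P(CO)·P(H₂O)) = 0.90.
(0.17)·(P(H₂)) / ((0.12)·(1.7)) = 0.90
P(H₂) = 1.08 = 1.1 bar

P(H₂) = 1.1 bar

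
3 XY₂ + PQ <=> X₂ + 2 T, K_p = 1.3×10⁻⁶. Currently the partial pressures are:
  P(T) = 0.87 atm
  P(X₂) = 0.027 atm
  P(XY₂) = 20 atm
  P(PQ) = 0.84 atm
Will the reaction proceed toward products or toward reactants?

to the left

Q_p = P(X₂)·P(T)² / (P(XY₂)³·P(PQ)) = (0.027)·(0.87)² / ((20)³·(0.84)) = 3.0×10⁻⁶
Q_p = 3.0×10⁻⁶ > K_p = 1.3×10⁻⁶, so the reverse reaction proceeds.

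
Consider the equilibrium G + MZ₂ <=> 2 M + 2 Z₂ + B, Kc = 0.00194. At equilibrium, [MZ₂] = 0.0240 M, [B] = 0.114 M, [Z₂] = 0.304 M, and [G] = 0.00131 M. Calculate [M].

[M] = 0.00241 M

At equilibrium, Kc = [M]²·[Z₂]²·[B] / ([G]·[MZ₂]) = 0.00194.
([M])²·(0.304)²·(0.114) / ((0.00131)·(0.0240)) = 0.00194
[M]² = 5.79e-6 ⇒ [M] = 0.00241 M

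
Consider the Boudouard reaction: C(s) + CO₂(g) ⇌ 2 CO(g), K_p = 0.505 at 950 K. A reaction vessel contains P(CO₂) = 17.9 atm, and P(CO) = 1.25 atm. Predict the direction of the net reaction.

in the forward direction

(C is a pure solid — omitted from Q_p.)
Q_p = P(CO)² / P(CO₂) = (1.25)² / (17.9) = 0.0873
Q_p = 0.0873 < K_p = 0.505, so the forward reaction proceeds.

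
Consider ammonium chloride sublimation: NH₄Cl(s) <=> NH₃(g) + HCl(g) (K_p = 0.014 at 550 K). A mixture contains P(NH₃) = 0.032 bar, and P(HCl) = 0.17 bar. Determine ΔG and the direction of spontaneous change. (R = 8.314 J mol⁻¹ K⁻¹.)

ΔG = -4.32 kJ/mol; the forward reaction is spontaneous

(NH₄Cl is a pure solid — omitted from Q_p.)
Q_p = P(NH₃)·P(HCl) = (0.032)·(0.17) = 0.00544
ΔG = RT ln(Q_p/K_p) = (8.314 J mol⁻¹ K⁻¹)(550 K) × ln(0.00544/0.014)
   = (4.573 kJ/mol)(-0.9453) = -4.32 kJ/mol
ΔG < 0, so the forward reaction is spontaneous (proceeds forward).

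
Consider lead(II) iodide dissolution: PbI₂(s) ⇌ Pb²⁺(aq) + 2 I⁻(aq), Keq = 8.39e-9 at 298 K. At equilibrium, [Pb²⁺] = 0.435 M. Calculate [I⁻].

[I⁻] = 1.39e-4 M

(PbI₂ is a pure solid — omitted from Keq.)
At equilibrium, Keq = [Pb²⁺]·[I⁻]² = 8.39e-9.
(0.435)·([I⁻])² = 8.39e-9
[I⁻]² = 1.93e-8 ⇒ [I⁻] = 1.39e-4 M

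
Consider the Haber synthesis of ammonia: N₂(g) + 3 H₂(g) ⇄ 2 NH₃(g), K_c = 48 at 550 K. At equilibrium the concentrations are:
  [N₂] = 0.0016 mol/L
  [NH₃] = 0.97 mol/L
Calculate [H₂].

[H₂] = 2.3 mol/L

At equilibrium, K_c = [NH₃]² / ([N₂]·[H₂]³) = 48.
(0.97)² / ((0.0016)·([H₂])³) = 48
[H₂]³ = 12.3 ⇒ [H₂] = 2.3 mol/L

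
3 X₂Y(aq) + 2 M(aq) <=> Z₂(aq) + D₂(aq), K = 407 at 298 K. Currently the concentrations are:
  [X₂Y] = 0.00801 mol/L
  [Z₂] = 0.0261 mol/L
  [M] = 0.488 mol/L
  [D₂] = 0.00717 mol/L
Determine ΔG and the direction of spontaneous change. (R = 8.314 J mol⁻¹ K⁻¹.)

Q = [Z₂]·[D₂] / ([X₂Y]³·[M]²) = (0.0261)·(0.00717) / ((0.00801)³·(0.488)²) = 1530
ΔG = RT ln(Q/K) = (8.314 J mol⁻¹ K⁻¹)(298 K) × ln(1530/407)
   = (2.478 kJ/mol)(1.324) = 3.28 kJ/mol
ΔG > 0, so the forward reaction is non-spontaneous (proceeds in reverse).

ΔG = 3.28 kJ/mol; the forward reaction is non-spontaneous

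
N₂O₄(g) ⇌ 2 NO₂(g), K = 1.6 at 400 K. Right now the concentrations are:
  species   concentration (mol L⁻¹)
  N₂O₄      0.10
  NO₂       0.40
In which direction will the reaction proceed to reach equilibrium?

Q = [NO₂]² / [N₂O₄] = (0.40)² / (0.10) = 1.6
Q = 1.6 = K, so the system is already at equilibrium.

no net change (already at equilibrium)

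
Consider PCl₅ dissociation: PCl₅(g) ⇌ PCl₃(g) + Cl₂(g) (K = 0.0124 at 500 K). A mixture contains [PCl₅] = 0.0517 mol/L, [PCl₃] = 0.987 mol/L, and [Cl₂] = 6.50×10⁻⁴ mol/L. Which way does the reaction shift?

at equilibrium

Q = [PCl₃]·[Cl₂] / [PCl₅] = (0.987)·(6.50×10⁻⁴) / (0.0517) = 0.0124
Q = 0.0124 = K, so the system is already at equilibrium.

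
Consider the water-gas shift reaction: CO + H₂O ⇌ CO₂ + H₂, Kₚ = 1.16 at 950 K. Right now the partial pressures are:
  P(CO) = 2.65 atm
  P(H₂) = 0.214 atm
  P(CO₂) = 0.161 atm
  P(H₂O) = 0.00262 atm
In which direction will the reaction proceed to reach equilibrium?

Qₚ = P(CO₂)·P(H₂) / (P(CO)·P(H₂O)) = (0.161)·(0.214) / ((2.65)·(0.00262)) = 4.96
Qₚ = 4.96 > Kₚ = 1.16, so the reverse reaction proceeds.

toward reactants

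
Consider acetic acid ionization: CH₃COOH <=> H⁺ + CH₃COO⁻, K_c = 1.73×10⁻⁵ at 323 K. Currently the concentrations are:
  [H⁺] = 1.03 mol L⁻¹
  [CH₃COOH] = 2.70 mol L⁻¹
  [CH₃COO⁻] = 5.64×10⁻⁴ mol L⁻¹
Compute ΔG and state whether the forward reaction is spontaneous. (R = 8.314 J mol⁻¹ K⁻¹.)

ΔG = 6.77 kJ/mol; the forward reaction is non-spontaneous

Q_c = [H⁺]·[CH₃COO⁻] / [CH₃COOH] = (1.03)·(5.64×10⁻⁴) / (2.70) = 2.15×10⁻⁴
ΔG = RT ln(Q_c/K_c) = (8.314 J mol⁻¹ K⁻¹)(323 K) × ln(2.15×10⁻⁴/1.73×10⁻⁵)
   = (2.685 kJ/mol)(2.520) = 6.77 kJ/mol
ΔG > 0, so the forward reaction is non-spontaneous (proceeds in reverse).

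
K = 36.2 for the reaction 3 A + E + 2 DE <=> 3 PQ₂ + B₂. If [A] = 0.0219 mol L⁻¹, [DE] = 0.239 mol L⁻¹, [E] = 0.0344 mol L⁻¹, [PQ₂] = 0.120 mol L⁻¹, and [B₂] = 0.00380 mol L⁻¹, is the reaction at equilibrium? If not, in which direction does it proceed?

Q = [PQ₂]³·[B₂] / ([A]³·[E]·[DE]²) = (0.120)³·(0.00380) / ((0.0219)³·(0.0344)·(0.239)²) = 318
Q = 318 > K = 36.2, so the reverse reaction proceeds.

to the left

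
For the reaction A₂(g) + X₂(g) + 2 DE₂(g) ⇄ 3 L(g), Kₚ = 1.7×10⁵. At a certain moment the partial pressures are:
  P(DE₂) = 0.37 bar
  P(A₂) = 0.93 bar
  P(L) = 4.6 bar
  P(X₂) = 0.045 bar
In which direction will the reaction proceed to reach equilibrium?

in the forward direction

Qₚ = P(L)³ / (P(A₂)·P(X₂)·P(DE₂)²) = (4.6)³ / ((0.93)·(0.045)·(0.37)²) = 17000
Qₚ = 17000 < Kₚ = 1.7×10⁵, so the forward reaction proceeds.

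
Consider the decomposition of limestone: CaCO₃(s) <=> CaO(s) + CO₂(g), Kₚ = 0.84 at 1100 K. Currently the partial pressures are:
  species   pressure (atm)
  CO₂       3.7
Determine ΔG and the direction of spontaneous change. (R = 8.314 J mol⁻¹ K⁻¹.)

(CaCO₃, CaO are pure solids — omitted from Qₚ.)
Qₚ = P(CO₂) = 3.70
ΔG = RT ln(Qₚ/Kₚ) = (8.314 J mol⁻¹ K⁻¹)(1100 K) × ln(3.70/0.84)
   = (9.145 kJ/mol)(1.483) = 13.6 kJ/mol
ΔG > 0, so the forward reaction is non-spontaneous (proceeds in reverse).

ΔG = 13.6 kJ/mol; the forward reaction is non-spontaneous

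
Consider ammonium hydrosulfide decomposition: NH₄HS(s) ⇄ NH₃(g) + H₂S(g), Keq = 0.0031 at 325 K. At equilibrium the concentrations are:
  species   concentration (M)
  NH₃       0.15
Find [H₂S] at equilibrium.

(NH₄HS is a pure solid — omitted from Keq.)
At equilibrium, Keq = [NH₃]·[H₂S] = 0.0031.
(0.15)·([H₂S]) = 0.0031
[H₂S] = 0.0207 = 0.021 M

[H₂S] = 0.021 M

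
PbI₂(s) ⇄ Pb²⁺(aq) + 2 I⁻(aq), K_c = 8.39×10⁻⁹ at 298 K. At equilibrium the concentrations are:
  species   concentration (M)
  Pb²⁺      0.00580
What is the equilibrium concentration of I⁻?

[I⁻] = 0.00120 M

(PbI₂ is a pure solid — omitted from K_c.)
At equilibrium, K_c = [Pb²⁺]·[I⁻]² = 8.39×10⁻⁹.
(0.00580)·([I⁻])² = 8.39×10⁻⁹
[I⁻]² = 1.45×10⁻⁶ ⇒ [I⁻] = 0.00120 M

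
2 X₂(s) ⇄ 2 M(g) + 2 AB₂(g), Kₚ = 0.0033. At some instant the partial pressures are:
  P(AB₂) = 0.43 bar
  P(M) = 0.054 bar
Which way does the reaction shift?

(X₂ is a pure solid — omitted from Qₚ.)
Qₚ = P(M)²·P(AB₂)² = (0.054)²·(0.43)² = 5.4×10⁻⁴
Qₚ = 5.4×10⁻⁴ < Kₚ = 0.0033, so the forward reaction proceeds.

forward (toward products)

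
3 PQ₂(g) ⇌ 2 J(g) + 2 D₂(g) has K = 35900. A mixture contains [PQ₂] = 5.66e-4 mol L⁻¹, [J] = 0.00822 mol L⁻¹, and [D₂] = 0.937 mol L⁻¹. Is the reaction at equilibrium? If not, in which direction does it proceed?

reverse (toward reactants)

Q = [J]²·[D₂]² / [PQ₂]³ = (0.00822)²·(0.937)² / (5.66e-4)³ = 3.27e5
Q = 3.27e5 > K = 35900, so the reverse reaction proceeds.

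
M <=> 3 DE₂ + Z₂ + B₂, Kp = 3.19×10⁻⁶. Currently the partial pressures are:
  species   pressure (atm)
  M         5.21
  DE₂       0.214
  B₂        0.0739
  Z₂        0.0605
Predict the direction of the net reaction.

Qp = P(DE₂)³·P(Z₂)·P(B₂) / P(M) = (0.214)³·(0.0605)·(0.0739) / (5.21) = 8.41×10⁻⁶
Qp = 8.41×10⁻⁶ > Kp = 3.19×10⁻⁶, so the reverse reaction proceeds.

to the left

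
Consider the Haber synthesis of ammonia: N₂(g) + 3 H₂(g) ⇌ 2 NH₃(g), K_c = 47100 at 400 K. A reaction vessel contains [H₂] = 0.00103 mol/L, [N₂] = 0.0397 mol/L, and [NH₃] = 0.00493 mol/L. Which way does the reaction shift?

Q_c = [NH₃]² / ([N₂]·[H₂]³) = (0.00493)² / ((0.0397)·(0.00103)³) = 5.60×10⁵
Q_c = 5.60×10⁵ > K_c = 47100, so the reverse reaction proceeds.

reverse (toward reactants)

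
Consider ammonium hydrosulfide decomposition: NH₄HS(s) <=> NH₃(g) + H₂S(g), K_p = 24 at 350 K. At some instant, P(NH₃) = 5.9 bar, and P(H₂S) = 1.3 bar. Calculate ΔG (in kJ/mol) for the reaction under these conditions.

(NH₄HS is a pure solid — omitted from Q_p.)
Q_p = P(NH₃)·P(H₂S) = (5.9)·(1.3) = 7.67
ΔG = RT ln(Q_p/K_p) = (8.314 J mol⁻¹ K⁻¹)(350 K) × ln(7.67/24)
   = (2.910 kJ/mol)(-1.141) = -3.32 kJ/mol
ΔG < 0, so the forward reaction is spontaneous (proceeds forward).

ΔG = -3.32 kJ/mol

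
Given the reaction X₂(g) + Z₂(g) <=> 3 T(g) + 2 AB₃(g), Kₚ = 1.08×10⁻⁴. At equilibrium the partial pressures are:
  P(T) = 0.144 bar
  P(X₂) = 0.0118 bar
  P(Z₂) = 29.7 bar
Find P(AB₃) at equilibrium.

At equilibrium, Kₚ = P(T)³·P(AB₃)² / (P(X₂)·P(Z₂)) = 1.08×10⁻⁴.
(0.144)³·(P(AB₃))² / ((0.0118)·(29.7)) = 1.08×10⁻⁴
P(AB₃)² = 0.0127 ⇒ P(AB₃) = 0.113 bar

P(AB₃) = 0.113 bar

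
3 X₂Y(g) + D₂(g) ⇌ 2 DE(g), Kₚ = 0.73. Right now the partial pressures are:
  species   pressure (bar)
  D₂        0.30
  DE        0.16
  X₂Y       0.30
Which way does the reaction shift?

Qₚ = P(DE)² / (P(X₂Y)³·P(D₂)) = (0.16)² / ((0.30)³·(0.30)) = 3.2
Qₚ = 3.2 > Kₚ = 0.73, so the reverse reaction proceeds.

in the reverse direction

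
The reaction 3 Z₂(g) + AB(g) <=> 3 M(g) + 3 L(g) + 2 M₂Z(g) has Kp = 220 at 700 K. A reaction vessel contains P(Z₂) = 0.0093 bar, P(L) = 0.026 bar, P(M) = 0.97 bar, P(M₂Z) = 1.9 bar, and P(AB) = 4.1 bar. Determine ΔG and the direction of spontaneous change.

Qp = P(M)³·P(L)³·P(M₂Z)² / (P(Z₂)³·P(AB)) = (0.97)³·(0.026)³·(1.9)² / ((0.0093)³·(4.1)) = 17.6
ΔG = RT ln(Qp/Kp) = (8.314 J mol⁻¹ K⁻¹)(700 K) × ln(17.6/220)
   = (5.820 kJ/mol)(-2.526) = -14.7 kJ/mol
ΔG < 0, so the forward reaction is spontaneous (proceeds forward).

ΔG = -14.7 kJ/mol; the forward reaction is spontaneous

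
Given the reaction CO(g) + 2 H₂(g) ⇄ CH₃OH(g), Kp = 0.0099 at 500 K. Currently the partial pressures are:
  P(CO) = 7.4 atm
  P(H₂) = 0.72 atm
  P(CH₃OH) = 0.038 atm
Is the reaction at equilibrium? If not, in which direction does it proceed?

neither direction; the system is at equilibrium

Qp = P(CH₃OH) / (P(CO)·P(H₂)²) = (0.038) / ((7.4)·(0.72)²) = 0.0099
Qp = 0.0099 = Kp, so the system is already at equilibrium.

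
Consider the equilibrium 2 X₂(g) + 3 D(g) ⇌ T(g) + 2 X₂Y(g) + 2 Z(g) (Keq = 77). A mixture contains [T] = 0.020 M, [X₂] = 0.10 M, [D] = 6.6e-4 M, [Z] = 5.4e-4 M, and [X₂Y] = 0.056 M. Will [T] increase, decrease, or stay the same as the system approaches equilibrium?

Q = [T]·[X₂Y]²·[Z]² / ([X₂]²·[D]³) = (0.020)·(0.056)²·(5.4e-4)² / ((0.10)²·(6.6e-4)³) = 6.4
Q = 6.4 < Keq = 77: net forward reaction.
T is a product, so it increases.

increase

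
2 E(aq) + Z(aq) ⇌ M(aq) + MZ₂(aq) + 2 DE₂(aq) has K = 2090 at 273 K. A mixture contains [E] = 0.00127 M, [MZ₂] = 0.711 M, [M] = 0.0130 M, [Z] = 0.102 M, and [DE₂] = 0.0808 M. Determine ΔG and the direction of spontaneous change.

Q = [M]·[MZ₂]·[DE₂]² / ([E]²·[Z]) = (0.0130)·(0.711)·(0.0808)² / ((0.00127)²·(0.102)) = 367
ΔG = RT ln(Q/K) = (8.314 J mol⁻¹ K⁻¹)(273 K) × ln(367/2090)
   = (2.270 kJ/mol)(-1.740) = -3.95 kJ/mol
ΔG < 0, so the forward reaction is spontaneous (proceeds forward).

ΔG = -3.95 kJ/mol; the forward reaction is spontaneous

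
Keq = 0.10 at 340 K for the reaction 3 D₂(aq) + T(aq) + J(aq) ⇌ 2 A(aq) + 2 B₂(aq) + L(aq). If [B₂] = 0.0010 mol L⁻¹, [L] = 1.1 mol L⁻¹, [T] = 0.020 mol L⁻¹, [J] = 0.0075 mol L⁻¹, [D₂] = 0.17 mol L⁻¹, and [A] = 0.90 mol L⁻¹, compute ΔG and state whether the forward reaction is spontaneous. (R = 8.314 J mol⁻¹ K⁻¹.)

ΔG = 7.05 kJ/mol; the forward reaction is non-spontaneous

Q = [A]²·[B₂]²·[L] / ([D₂]³·[T]·[J]) = (0.90)²·(0.0010)²·(1.1) / ((0.17)³·(0.020)·(0.0075)) = 1.21
ΔG = RT ln(Q/Keq) = (8.314 J mol⁻¹ K⁻¹)(340 K) × ln(1.21/0.10)
   = (2.827 kJ/mol)(2.493) = 7.05 kJ/mol
ΔG > 0, so the forward reaction is non-spontaneous (proceeds in reverse).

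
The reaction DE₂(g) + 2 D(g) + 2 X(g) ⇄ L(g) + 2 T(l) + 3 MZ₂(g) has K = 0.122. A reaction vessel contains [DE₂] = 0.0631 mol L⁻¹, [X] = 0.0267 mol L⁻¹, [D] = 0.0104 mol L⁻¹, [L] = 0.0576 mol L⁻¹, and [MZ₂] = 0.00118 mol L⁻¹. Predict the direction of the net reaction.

forward (toward products)

(T is a pure liquid — omitted from Q.)
Q = [L]·[MZ₂]³ / ([DE₂]·[D]²·[X]²) = (0.0576)·(0.00118)³ / ((0.0631)·(0.0104)²·(0.0267)²) = 0.0195
Q = 0.0195 < K = 0.122, so the forward reaction proceeds.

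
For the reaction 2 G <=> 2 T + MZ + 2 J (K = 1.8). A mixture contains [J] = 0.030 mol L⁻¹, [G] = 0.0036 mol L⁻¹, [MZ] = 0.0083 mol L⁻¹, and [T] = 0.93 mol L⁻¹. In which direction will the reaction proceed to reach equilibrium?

Q = [T]²·[MZ]·[J]² / [G]² = (0.93)²·(0.0083)·(0.030)² / (0.0036)² = 0.50
Q = 0.50 < K = 1.8, so the forward reaction proceeds.

to the right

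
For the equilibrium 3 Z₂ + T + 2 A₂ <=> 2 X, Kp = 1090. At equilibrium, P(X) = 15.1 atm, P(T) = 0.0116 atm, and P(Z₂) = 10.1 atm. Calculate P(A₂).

P(A₂) = 0.132 atm

At equilibrium, Kp = P(X)² / (P(Z₂)³·P(T)·P(A₂)²) = 1090.
(15.1)² / ((10.1)³·(0.0116)·(P(A₂))²) = 1090
P(A₂)² = 0.0175 ⇒ P(A₂) = 0.132 atm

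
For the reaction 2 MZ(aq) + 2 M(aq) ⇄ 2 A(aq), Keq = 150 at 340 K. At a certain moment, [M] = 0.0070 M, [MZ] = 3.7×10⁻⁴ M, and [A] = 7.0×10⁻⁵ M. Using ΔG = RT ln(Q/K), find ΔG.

ΔG = 4.47 kJ/mol

Q = [A]² / ([MZ]²·[M]²) = (7.0×10⁻⁵)² / ((3.7×10⁻⁴)²·(0.0070)²) = 730
ΔG = RT ln(Q/Keq) = (8.314 J mol⁻¹ K⁻¹)(340 K) × ln(730/150)
   = (2.827 kJ/mol)(1.582) = 4.47 kJ/mol
ΔG > 0, so the forward reaction is non-spontaneous (proceeds in reverse).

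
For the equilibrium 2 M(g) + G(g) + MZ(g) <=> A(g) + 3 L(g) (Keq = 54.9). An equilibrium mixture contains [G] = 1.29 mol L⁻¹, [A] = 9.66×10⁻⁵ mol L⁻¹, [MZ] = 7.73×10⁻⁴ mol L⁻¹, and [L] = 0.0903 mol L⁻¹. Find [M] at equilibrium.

At equilibrium, Keq = [A]·[L]³ / ([M]²·[G]·[MZ]) = 54.9.
(9.66×10⁻⁵)·(0.0903)³ / (([M])²·(1.29)·(7.73×10⁻⁴)) = 54.9
[M]² = 1.30×10⁻⁶ ⇒ [M] = 0.00114 mol L⁻¹

[M] = 0.00114 mol L⁻¹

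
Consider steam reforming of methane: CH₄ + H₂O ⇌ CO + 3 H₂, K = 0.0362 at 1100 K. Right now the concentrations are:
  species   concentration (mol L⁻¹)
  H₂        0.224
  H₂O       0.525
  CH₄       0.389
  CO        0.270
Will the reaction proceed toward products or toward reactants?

toward products

Q = [CO]·[H₂]³ / ([CH₄]·[H₂O]) = (0.270)·(0.224)³ / ((0.389)·(0.525)) = 0.0149
Q = 0.0149 < K = 0.0362, so the forward reaction proceeds.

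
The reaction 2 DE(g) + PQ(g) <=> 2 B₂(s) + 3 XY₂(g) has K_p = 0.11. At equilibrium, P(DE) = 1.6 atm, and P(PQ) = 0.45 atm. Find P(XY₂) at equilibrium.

(B₂ is a pure solid — omitted from K_p.)
At equilibrium, K_p = P(XY₂)³ / (P(DE)²·P(PQ)) = 0.11.
(P(XY₂))³ / ((1.6)²·(0.45)) = 0.11
P(XY₂)³ = 0.127 ⇒ P(XY₂) = 0.50 atm

P(XY₂) = 0.50 atm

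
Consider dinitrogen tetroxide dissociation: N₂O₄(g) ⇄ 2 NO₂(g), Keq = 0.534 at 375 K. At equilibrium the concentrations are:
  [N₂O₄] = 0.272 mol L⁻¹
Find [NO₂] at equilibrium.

[NO₂] = 0.381 mol L⁻¹

At equilibrium, Keq = [NO₂]² / [N₂O₄] = 0.534.
([NO₂])² / (0.272) = 0.534
[NO₂]² = 0.145 ⇒ [NO₂] = 0.381 mol L⁻¹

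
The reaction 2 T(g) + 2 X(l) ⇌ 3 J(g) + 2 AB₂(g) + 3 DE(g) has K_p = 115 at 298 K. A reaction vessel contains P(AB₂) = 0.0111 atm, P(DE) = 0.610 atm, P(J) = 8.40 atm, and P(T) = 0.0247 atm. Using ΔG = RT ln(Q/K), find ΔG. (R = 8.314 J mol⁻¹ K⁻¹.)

(X is a pure liquid — omitted from Q_p.)
Q_p = P(J)³·P(AB₂)²·P(DE)³ / P(T)² = (8.40)³·(0.0111)²·(0.610)³ / (0.0247)² = 27.2
ΔG = RT ln(Q_p/K_p) = (8.314 J mol⁻¹ K⁻¹)(298 K) × ln(27.2/115)
   = (2.478 kJ/mol)(-1.442) = -3.57 kJ/mol
ΔG < 0, so the forward reaction is spontaneous (proceeds forward).

ΔG = -3.57 kJ/mol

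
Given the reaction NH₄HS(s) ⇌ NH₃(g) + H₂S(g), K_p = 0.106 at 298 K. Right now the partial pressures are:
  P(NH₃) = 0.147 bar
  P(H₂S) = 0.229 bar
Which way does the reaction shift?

(NH₄HS is a pure solid — omitted from Q_p.)
Q_p = P(NH₃)·P(H₂S) = (0.147)·(0.229) = 0.0337
Q_p = 0.0337 < K_p = 0.106, so the forward reaction proceeds.

to the right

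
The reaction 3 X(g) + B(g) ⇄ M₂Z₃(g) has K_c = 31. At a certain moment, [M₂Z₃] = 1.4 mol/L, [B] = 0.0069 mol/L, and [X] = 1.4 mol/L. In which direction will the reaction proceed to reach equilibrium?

to the left

Q_c = [M₂Z₃] / ([X]³·[B]) = (1.4) / ((1.4)³·(0.0069)) = 74
Q_c = 74 > K_c = 31, so the reverse reaction proceeds.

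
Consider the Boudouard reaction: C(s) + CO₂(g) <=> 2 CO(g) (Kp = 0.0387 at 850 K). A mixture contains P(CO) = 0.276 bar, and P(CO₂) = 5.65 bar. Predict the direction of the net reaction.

(C is a pure solid — omitted from Qp.)
Qp = P(CO)² / P(CO₂) = (0.276)² / (5.65) = 0.0135
Qp = 0.0135 < Kp = 0.0387, so the forward reaction proceeds.

toward products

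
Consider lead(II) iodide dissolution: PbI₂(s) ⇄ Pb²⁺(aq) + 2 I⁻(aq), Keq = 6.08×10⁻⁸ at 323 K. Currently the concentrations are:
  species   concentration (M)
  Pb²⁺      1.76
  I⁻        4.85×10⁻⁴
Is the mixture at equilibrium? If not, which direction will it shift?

(PbI₂ is a pure solid — omitted from Q.)
Q = [Pb²⁺]·[I⁻]² = (1.76)·(4.85×10⁻⁴)² = 4.14×10⁻⁷
Q = 4.14×10⁻⁷ > Keq = 6.08×10⁻⁸: net reverse reaction.

no; Q > K, reaction proceeds in reverse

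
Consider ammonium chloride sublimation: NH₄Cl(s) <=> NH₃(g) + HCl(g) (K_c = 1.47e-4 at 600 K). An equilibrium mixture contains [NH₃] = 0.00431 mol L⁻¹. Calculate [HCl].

[HCl] = 0.0341 mol L⁻¹

(NH₄Cl is a pure solid — omitted from K_c.)
At equilibrium, K_c = [NH₃]·[HCl] = 1.47e-4.
(0.00431)·([HCl]) = 1.47e-4
[HCl] = 0.0341 mol L⁻¹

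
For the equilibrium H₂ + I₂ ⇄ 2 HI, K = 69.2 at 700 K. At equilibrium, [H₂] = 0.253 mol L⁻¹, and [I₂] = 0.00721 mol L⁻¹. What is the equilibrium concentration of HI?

At equilibrium, K = [HI]² / ([H₂]·[I₂]) = 69.2.
([HI])² / ((0.253)·(0.00721)) = 69.2
[HI]² = 0.126 ⇒ [HI] = 0.355 mol L⁻¹

[HI] = 0.355 mol L⁻¹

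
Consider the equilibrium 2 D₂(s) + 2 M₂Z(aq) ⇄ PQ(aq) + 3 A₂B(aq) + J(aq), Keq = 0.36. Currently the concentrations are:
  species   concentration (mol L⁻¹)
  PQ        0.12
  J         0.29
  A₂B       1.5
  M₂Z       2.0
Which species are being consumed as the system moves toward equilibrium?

D₂, M₂Z (reactants)

(D₂ is a pure solid — omitted from Q.)
Q = [PQ]·[A₂B]³·[J] / [M₂Z]² = (0.12)·(1.5)³·(0.29) / (2.0)² = 0.029
Q = 0.029 < Keq = 0.36: net forward reaction.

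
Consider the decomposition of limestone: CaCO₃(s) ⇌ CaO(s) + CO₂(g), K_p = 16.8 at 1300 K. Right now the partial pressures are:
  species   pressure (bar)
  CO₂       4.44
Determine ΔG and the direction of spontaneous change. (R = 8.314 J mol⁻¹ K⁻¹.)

(CaCO₃, CaO are pure solids — omitted from Q_p.)
Q_p = P(CO₂) = 4.44
ΔG = RT ln(Q_p/K_p) = (8.314 J mol⁻¹ K⁻¹)(1300 K) × ln(4.44/16.8)
   = (10.81 kJ/mol)(-1.331) = -14.4 kJ/mol
ΔG < 0, so the forward reaction is spontaneous (proceeds forward).

ΔG = -14.4 kJ/mol; the forward reaction is spontaneous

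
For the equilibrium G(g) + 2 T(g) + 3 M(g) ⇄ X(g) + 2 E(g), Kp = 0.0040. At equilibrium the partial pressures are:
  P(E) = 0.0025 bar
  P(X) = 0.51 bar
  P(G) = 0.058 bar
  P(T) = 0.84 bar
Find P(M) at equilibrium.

P(M) = 0.27 bar

At equilibrium, Kp = P(X)·P(E)² / (P(G)·P(T)²·P(M)³) = 0.0040.
(0.51)·(0.0025)² / ((0.058)·(0.84)²·(P(M))³) = 0.0040
P(M)³ = 0.0195 ⇒ P(M) = 0.27 bar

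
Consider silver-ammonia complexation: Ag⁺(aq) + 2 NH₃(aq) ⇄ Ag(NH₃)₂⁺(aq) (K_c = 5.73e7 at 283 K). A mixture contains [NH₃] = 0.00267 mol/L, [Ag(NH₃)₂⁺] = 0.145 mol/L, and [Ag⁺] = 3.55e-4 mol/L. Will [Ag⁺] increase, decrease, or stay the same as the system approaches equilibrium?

Q_c = [Ag(NH₃)₂⁺] / ([Ag⁺]·[NH₃]²) = (0.145) / ((3.55e-4)·(0.00267)²) = 5.73e7
Q_c = 5.73e7 = K_c; the system is at equilibrium.

stay the same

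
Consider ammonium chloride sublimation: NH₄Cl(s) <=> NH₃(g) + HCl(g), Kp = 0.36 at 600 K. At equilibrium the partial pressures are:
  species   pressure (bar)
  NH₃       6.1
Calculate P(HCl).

(NH₄Cl is a pure solid — omitted from Kp.)
At equilibrium, Kp = P(NH₃)·P(HCl) = 0.36.
(6.1)·(P(HCl)) = 0.36
P(HCl) = 0.0590 = 0.059 bar

P(HCl) = 0.059 bar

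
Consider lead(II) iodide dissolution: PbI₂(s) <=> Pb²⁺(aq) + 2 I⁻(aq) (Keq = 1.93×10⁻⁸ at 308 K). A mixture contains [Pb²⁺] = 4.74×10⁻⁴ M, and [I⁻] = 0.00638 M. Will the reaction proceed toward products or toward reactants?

no net change (already at equilibrium)

(PbI₂ is a pure solid — omitted from Q.)
Q = [Pb²⁺]·[I⁻]² = (4.74×10⁻⁴)·(0.00638)² = 1.93×10⁻⁸
Q = 1.93×10⁻⁸ = Keq, so the system is already at equilibrium.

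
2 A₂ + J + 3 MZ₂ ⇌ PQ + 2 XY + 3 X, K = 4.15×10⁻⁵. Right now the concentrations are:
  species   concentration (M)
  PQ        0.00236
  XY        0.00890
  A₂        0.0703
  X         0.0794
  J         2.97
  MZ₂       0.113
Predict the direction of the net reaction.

Q = [PQ]·[XY]²·[X]³ / ([A₂]²·[J]·[MZ₂]³) = (0.00236)·(0.00890)²·(0.0794)³ / ((0.0703)²·(2.97)·(0.113)³) = 4.42×10⁻⁶
Q = 4.42×10⁻⁶ < K = 4.15×10⁻⁵, so the forward reaction proceeds.

toward products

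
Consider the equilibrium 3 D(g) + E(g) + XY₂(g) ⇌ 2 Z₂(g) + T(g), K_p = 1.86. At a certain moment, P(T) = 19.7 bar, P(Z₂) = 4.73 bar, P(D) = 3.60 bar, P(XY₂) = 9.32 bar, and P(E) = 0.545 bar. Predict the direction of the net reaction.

no net change (already at equilibrium)

Q_p = P(Z₂)²·P(T) / (P(D)³·P(E)·P(XY₂)) = (4.73)²·(19.7) / ((3.60)³·(0.545)·(9.32)) = 1.86
Q_p = 1.86 = K_p, so the system is already at equilibrium.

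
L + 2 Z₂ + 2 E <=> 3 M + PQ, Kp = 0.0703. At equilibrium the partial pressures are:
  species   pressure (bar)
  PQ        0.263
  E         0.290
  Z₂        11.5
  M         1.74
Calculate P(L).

P(L) = 1.77 bar

At equilibrium, Kp = P(M)³·P(PQ) / (P(L)·P(Z₂)²·P(E)²) = 0.0703.
(1.74)³·(0.263) / ((P(L))·(11.5)²·(0.290)²) = 0.0703
P(L) = 1.77 bar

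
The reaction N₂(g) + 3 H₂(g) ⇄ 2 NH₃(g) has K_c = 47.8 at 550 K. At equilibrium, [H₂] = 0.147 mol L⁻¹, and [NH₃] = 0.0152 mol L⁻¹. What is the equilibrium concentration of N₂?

[N₂] = 0.00152 mol L⁻¹

At equilibrium, K_c = [NH₃]² / ([N₂]·[H₂]³) = 47.8.
(0.0152)² / (([N₂])·(0.147)³) = 47.8
[N₂] = 0.00152 mol L⁻¹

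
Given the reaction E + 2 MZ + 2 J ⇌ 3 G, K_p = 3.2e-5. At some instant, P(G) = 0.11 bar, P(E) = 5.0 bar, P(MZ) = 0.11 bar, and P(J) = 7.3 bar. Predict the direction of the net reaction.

to the left

Q_p = P(G)³ / (P(E)·P(MZ)²·P(J)²) = (0.11)³ / ((5.0)·(0.11)²·(7.3)²) = 4.1e-4
Q_p = 4.1e-4 > K_p = 3.2e-5, so the reverse reaction proceeds.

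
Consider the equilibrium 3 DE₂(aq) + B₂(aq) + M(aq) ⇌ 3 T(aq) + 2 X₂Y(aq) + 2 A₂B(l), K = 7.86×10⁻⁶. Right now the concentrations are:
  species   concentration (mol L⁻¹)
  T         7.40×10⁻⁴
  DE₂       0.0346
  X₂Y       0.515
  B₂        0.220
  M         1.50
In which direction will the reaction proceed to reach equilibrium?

at equilibrium

(A₂B is a pure liquid — omitted from Q.)
Q = [T]³·[X₂Y]² / ([DE₂]³·[B₂]·[M]) = (7.40×10⁻⁴)³·(0.515)² / ((0.0346)³·(0.220)·(1.50)) = 7.86×10⁻⁶
Q = 7.86×10⁻⁶ = K, so the system is already at equilibrium.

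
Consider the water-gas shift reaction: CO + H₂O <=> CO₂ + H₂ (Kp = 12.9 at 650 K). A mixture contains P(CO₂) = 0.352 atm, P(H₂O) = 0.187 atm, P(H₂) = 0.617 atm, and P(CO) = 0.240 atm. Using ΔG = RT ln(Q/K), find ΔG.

Qp = P(CO₂)·P(H₂) / (P(CO)·P(H₂O)) = (0.352)·(0.617) / ((0.240)·(0.187)) = 4.84
ΔG = RT ln(Qp/Kp) = (8.314 J mol⁻¹ K⁻¹)(650 K) × ln(4.84/12.9)
   = (5.404 kJ/mol)(-0.9803) = -5.30 kJ/mol
ΔG < 0, so the forward reaction is spontaneous (proceeds forward).

ΔG = -5.30 kJ/mol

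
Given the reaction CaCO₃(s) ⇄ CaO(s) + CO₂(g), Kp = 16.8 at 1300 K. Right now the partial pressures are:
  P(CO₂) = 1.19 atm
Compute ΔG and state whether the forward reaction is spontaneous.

ΔG = -28.6 kJ/mol; the forward reaction is spontaneous

(CaCO₃, CaO are pure solids — omitted from Qp.)
Qp = P(CO₂) = 1.19
ΔG = RT ln(Qp/Kp) = (8.314 J mol⁻¹ K⁻¹)(1300 K) × ln(1.19/16.8)
   = (10.81 kJ/mol)(-2.647) = -28.6 kJ/mol
ΔG < 0, so the forward reaction is spontaneous (proceeds forward).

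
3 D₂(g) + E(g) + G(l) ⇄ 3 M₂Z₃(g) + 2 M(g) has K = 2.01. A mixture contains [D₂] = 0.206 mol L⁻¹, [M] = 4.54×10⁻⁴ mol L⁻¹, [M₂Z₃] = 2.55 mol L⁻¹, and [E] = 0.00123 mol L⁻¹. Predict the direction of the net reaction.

(G is a pure liquid — omitted from Q.)
Q = [M₂Z₃]³·[M]² / ([D₂]³·[E]) = (2.55)³·(4.54×10⁻⁴)² / ((0.206)³·(0.00123)) = 0.318
Q = 0.318 < K = 2.01, so the forward reaction proceeds.

in the forward direction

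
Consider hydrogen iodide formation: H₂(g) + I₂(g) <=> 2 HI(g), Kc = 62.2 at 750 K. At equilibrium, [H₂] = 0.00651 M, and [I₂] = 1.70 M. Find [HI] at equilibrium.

[HI] = 0.830 M

At equilibrium, Kc = [HI]² / ([H₂]·[I₂]) = 62.2.
([HI])² / ((0.00651)·(1.70)) = 62.2
[HI]² = 0.688 ⇒ [HI] = 0.830 M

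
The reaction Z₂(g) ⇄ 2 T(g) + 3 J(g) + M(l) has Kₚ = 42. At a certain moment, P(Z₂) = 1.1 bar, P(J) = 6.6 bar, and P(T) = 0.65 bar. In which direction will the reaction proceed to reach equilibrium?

toward reactants

(M is a pure liquid — omitted from Qₚ.)
Qₚ = P(T)²·P(J)³ / P(Z₂) = (0.65)²·(6.6)³ / (1.1) = 110
Qₚ = 110 > Kₚ = 42, so the reverse reaction proceeds.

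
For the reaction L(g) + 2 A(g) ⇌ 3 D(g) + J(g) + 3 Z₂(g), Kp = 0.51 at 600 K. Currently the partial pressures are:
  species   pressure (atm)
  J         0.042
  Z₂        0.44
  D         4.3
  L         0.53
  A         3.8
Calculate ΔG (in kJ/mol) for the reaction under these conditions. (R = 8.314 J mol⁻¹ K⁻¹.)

ΔG = -13.1 kJ/mol

Qp = P(D)³·P(J)·P(Z₂)³ / (P(L)·P(A)²) = (4.3)³·(0.042)·(0.44)³ / ((0.53)·(3.8)²) = 0.0372
ΔG = RT ln(Qp/Kp) = (8.314 J mol⁻¹ K⁻¹)(600 K) × ln(0.0372/0.51)
   = (4.988 kJ/mol)(-2.618) = -13.1 kJ/mol
ΔG < 0, so the forward reaction is spontaneous (proceeds forward).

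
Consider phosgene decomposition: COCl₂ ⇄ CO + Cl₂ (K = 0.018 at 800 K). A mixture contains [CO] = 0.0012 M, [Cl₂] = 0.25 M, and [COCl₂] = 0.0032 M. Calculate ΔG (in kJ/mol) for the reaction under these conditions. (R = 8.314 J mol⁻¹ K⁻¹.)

Q = [CO]·[Cl₂] / [COCl₂] = (0.0012)·(0.25) / (0.0032) = 0.0937
ΔG = RT ln(Q/K) = (8.314 J mol⁻¹ K⁻¹)(800 K) × ln(0.0937/0.018)
   = (6.651 kJ/mol)(1.650) = 11.0 kJ/mol
ΔG > 0, so the forward reaction is non-spontaneous (proceeds in reverse).

ΔG = 11.0 kJ/mol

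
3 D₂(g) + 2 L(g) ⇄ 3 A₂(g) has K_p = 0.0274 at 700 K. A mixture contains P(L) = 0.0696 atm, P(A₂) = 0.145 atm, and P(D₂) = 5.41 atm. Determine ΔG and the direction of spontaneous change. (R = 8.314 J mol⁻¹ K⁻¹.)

ΔG = -11.2 kJ/mol; the forward reaction is spontaneous

Q_p = P(A₂)³ / (P(D₂)³·P(L)²) = (0.145)³ / ((5.41)³·(0.0696)²) = 0.00397
ΔG = RT ln(Q_p/K_p) = (8.314 J mol⁻¹ K⁻¹)(700 K) × ln(0.00397/0.0274)
   = (5.820 kJ/mol)(-1.932) = -11.2 kJ/mol
ΔG < 0, so the forward reaction is spontaneous (proceeds forward).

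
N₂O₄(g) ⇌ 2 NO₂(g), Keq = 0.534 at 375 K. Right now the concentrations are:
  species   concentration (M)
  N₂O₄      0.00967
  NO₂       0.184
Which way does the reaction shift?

Q = [NO₂]² / [N₂O₄] = (0.184)² / (0.00967) = 3.50
Q = 3.50 > Keq = 0.534, so the reverse reaction proceeds.

reverse (toward reactants)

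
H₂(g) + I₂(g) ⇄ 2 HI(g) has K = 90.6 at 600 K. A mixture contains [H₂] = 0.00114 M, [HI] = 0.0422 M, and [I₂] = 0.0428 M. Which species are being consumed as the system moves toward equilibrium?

H₂, I₂ (reactants)

Q = [HI]² / ([H₂]·[I₂]) = (0.0422)² / ((0.00114)·(0.0428)) = 36.5
Q = 36.5 < K = 90.6: net forward reaction.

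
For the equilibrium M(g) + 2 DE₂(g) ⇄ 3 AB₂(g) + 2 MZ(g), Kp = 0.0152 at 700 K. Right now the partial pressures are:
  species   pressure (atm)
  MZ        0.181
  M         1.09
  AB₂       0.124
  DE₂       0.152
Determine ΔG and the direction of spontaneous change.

Qp = P(AB₂)³·P(MZ)² / (P(M)·P(DE₂)²) = (0.124)³·(0.181)² / ((1.09)·(0.152)²) = 0.00248
ΔG = RT ln(Qp/Kp) = (8.314 J mol⁻¹ K⁻¹)(700 K) × ln(0.00248/0.0152)
   = (5.820 kJ/mol)(-1.813) = -10.6 kJ/mol
ΔG < 0, so the forward reaction is spontaneous (proceeds forward).

ΔG = -10.6 kJ/mol; the forward reaction is spontaneous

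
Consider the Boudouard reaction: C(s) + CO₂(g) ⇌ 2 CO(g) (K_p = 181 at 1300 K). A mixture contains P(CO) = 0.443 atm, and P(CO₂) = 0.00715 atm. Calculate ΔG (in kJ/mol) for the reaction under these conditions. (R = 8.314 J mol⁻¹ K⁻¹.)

ΔG = -20.4 kJ/mol

(C is a pure solid — omitted from Q_p.)
Q_p = P(CO)² / P(CO₂) = (0.443)² / (0.00715) = 27.4
ΔG = RT ln(Q_p/K_p) = (8.314 J mol⁻¹ K⁻¹)(1300 K) × ln(27.4/181)
   = (10.81 kJ/mol)(-1.888) = -20.4 kJ/mol
ΔG < 0, so the forward reaction is spontaneous (proceeds forward).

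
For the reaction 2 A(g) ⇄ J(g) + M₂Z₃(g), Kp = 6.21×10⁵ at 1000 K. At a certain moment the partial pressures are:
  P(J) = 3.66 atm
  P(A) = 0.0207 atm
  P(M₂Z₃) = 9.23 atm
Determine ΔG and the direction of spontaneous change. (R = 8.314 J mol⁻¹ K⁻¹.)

ΔG = -17.2 kJ/mol; the forward reaction is spontaneous

Qp = P(J)·P(M₂Z₃) / P(A)² = (3.66)·(9.23) / (0.0207)² = 78800
ΔG = RT ln(Qp/Kp) = (8.314 J mol⁻¹ K⁻¹)(1000 K) × ln(78800/6.21×10⁵)
   = (8.314 kJ/mol)(-2.064) = -17.2 kJ/mol
ΔG < 0, so the forward reaction is spontaneous (proceeds forward).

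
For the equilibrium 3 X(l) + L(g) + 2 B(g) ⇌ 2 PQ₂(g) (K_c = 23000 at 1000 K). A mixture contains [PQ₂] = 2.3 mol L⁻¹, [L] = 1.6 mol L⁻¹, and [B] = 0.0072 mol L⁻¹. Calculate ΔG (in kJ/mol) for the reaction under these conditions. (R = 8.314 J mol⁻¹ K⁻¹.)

(X is a pure liquid — omitted from Q_c.)
Q_c = [PQ₂]² / ([L]·[B]²) = (2.3)² / ((1.6)·(0.0072)²) = 63800
ΔG = RT ln(Q_c/K_c) = (8.314 J mol⁻¹ K⁻¹)(1000 K) × ln(63800/23000)
   = (8.314 kJ/mol)(1.020) = 8.48 kJ/mol
ΔG > 0, so the forward reaction is non-spontaneous (proceeds in reverse).

ΔG = 8.48 kJ/mol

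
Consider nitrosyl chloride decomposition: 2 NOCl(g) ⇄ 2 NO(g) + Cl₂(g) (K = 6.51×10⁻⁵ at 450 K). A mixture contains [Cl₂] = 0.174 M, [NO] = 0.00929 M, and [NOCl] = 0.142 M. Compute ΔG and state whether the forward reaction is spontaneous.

Q = [NO]²·[Cl₂] / [NOCl]² = (0.00929)²·(0.174) / (0.142)² = 7.45×10⁻⁴
ΔG = RT ln(Q/K) = (8.314 J mol⁻¹ K⁻¹)(450 K) × ln(7.45×10⁻⁴/6.51×10⁻⁵)
   = (3.741 kJ/mol)(2.437) = 9.12 kJ/mol
ΔG > 0, so the forward reaction is non-spontaneous (proceeds in reverse).

ΔG = 9.12 kJ/mol; the forward reaction is non-spontaneous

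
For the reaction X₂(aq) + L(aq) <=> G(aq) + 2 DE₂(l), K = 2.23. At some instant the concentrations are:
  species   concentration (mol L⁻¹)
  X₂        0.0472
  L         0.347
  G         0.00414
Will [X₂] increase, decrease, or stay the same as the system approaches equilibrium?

decrease

(DE₂ is a pure liquid — omitted from Q.)
Q = [G] / ([X₂]·[L]) = (0.00414) / ((0.0472)·(0.347)) = 0.253
Q = 0.253 < K = 2.23: net forward reaction.
X₂ is a reactant, so it decreases.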